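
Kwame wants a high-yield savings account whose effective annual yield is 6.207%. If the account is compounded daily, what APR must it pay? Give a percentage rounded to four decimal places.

(1 + r/365)^365 − 1 = 0.06207, so 1 + r/365 = 1.06207^(1/365).
r/365 = 0.000165, so r = 0.060225 = 6.0225%.

6.0225%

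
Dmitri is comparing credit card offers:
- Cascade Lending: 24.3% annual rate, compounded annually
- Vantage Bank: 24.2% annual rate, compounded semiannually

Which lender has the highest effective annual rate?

Cascade Lending: compounded annually, EAR = 24.300%
Vantage Bank: (1 + 0.242/2)^2 − 1 = 25.664%
The highest effective annual rate is Vantage Bank at 25.664%.

Vantage Bank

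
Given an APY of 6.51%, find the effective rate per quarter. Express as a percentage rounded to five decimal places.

1.58921%

The per-quarter rate i satisfies (1 + i)^4 = 1 + 0.0651.
i = 1.0651^(1/4) − 1 = 0.0158921 = 1.58921%.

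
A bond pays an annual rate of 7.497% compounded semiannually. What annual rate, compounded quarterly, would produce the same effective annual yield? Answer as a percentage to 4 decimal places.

EAR = (1 + 0.07497/2)^2 − 1 = 0.076375.
Solve (1 + r/4)^4 = 1.076375: r/4 = 1.076375^(1/4) − 1 = 0.018570, so r = 0.074280 = 7.4280%.

7.4280%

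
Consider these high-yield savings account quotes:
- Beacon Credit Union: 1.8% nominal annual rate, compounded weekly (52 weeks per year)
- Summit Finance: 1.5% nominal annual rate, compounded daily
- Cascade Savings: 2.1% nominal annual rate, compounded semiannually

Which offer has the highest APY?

Beacon Credit Union: (1 + 0.018/52)^52 − 1 = 1.816%
Summit Finance: (1 + 0.015/365)^365 − 1 = 1.511%
Cascade Savings: (1 + 0.021/2)^2 − 1 = 2.111%
The highest effective annual rate is Cascade Savings at 2.111%.

Cascade Savings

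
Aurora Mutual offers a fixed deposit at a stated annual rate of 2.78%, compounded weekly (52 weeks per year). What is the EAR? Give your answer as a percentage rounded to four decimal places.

2.8182%

EAR = (1 + 0.0278/52)^52 − 1.
= 1.028182 − 1 = 2.8182%.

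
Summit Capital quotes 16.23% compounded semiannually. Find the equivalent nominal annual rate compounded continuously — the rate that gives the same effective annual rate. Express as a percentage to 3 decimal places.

EAR = (1 + 0.1623/2)^2 − 1 = 0.168885.
Equivalent continuous rate: r = ln(1 + 0.168885) = 0.156051 = 15.605%.

15.605%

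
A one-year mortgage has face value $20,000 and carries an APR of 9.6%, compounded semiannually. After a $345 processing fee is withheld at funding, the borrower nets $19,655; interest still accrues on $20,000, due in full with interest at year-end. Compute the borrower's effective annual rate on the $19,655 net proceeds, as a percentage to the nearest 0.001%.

11.758%

Amount owed after one year: 20,000 × (1 + 0.096/2)^2 = 20,000 × 1.098304 = $21,966.08.
Effective rate on net proceeds: 21,966.08 / 19,655 − 1 = 0.117582 = 11.758%.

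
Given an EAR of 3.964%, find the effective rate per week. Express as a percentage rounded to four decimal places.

0.0748%

The per-week rate i satisfies (1 + i)^52 = 1 + 0.03964.
i = 1.03964^(1/52) − 1 = 0.0007479 = 0.0748%.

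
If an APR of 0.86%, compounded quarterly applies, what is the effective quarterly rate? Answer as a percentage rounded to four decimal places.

With a nominal annual rate compounded quarterly, the periodic rate is the nominal rate divided by 4.
i = 0.0086 / 4 = 0.0021500 = 0.2150%.

0.2150%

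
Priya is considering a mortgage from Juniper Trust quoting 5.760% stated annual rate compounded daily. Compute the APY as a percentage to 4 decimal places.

EAR = (1 + 0.05760/365)^365 − 1.
= (1 + 0.000158)^365 − 1 = 1.059286 − 1 = 5.9286%.

5.9286%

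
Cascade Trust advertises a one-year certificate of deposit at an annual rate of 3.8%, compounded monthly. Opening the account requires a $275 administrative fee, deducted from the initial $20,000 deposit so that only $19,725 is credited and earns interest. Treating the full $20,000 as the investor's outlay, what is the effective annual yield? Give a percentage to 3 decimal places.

Value after one year: 19,725 × (1 + 0.038/12)^12 = 19,725 × 1.038669 = $20,487.74.
Effective yield on the $20,000 outlay: 20,487.74 / 20,000 − 1 = 0.024387 = 2.439%.

2.439%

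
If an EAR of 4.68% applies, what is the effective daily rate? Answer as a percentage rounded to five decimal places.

The per-day rate i satisfies (1 + i)^365 = 1 + 0.0468.
i = 1.0468^(1/365) − 1 = 0.0001253 = 0.01253%.

0.01253%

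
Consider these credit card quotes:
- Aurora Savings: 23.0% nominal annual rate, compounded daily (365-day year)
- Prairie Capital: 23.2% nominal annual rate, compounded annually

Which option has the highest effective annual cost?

Aurora Savings: (1 + 0.230/365)^365 − 1 = 25.851%
Prairie Capital: compounded annually, EAR = 23.200%
The highest effective annual rate is Aurora Savings at 25.851%.

Aurora Savings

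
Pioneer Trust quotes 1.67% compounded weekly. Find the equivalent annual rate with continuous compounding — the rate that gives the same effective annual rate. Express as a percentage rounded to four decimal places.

EAR = (1 + 0.0167/52)^52 − 1 = 0.016837.
Equivalent continuous rate: r = ln(1 + 0.016837) = 0.016697 = 1.6697%.

1.6697%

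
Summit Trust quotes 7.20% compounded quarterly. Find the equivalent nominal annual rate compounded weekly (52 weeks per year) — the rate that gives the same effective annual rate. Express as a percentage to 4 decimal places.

EAR = (1 + 0.0720/4)^4 − 1 = 0.073967.
Solve (1 + r/52)^52 = 1.073967: r/52 = 1.073967^(1/52) − 1 = 0.001373, so r = 0.071409 = 7.1409%.

7.1409%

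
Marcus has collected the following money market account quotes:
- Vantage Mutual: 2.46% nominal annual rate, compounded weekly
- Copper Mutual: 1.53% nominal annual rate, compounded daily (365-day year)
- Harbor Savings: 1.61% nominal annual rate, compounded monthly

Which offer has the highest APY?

Vantage Mutual

Vantage Mutual: (1 + 0.0246/52)^52 − 1 = 2.490%
Copper Mutual: (1 + 0.0153/365)^365 − 1 = 1.542%
Harbor Savings: (1 + 0.0161/12)^12 − 1 = 1.622%
The highest effective annual rate is Vantage Mutual at 2.490%.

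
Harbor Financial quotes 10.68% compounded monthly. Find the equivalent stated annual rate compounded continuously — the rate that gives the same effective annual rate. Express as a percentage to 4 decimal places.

EAR = (1 + 0.1068/12)^12 − 1 = 0.112186.
Equivalent continuous rate: r = ln(1 + 0.112186) = 0.106328 = 10.6328%.

10.6328%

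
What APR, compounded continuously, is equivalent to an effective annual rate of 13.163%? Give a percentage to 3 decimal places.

Continuous: nominal r satisfies e^r − 1 = 0.13163.
r = ln(1 + 0.13163) = ln(1.13163) = 0.123659 = 12.366%.

12.366%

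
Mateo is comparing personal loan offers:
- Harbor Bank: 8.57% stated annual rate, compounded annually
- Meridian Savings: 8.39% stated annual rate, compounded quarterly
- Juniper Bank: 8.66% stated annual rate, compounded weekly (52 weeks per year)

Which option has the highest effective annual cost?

Juniper Bank

Harbor Bank: compounded annually, EAR = 8.570%
Meridian Savings: (1 + 0.0839/4)^4 − 1 = 8.658%
Juniper Bank: (1 + 0.0866/52)^52 − 1 = 9.038%
The highest effective annual rate is Juniper Bank at 9.038%.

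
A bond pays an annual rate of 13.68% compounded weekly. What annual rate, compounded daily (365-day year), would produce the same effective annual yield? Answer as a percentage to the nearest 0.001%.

EAR = (1 + 0.1368/52)^52 − 1 = 0.146393.
Solve (1 + r/365)^365 = 1.146393: r/365 = 1.146393^(1/365) − 1 = 0.000374, so r = 0.136646 = 13.665%.

13.665%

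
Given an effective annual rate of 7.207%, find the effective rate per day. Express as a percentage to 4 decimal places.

0.0191%

The per-day rate i satisfies (1 + i)^365 = 1 + 0.07207.
i = 1.07207^(1/365) − 1 = 0.0001907 = 0.0191%.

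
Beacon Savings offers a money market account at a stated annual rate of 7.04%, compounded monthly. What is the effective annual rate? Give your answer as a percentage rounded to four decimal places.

7.2717%

EAR = (1 + 0.0704/12)^12 − 1.
= (1 + 0.005867)^12 − 1 = 1.072717 − 1 = 7.2717%.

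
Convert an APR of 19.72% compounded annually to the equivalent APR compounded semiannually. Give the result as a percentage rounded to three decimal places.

18.833%

Compounded annually, EAR = nominal = 0.197200.
Solve (1 + r/2)^2 = 1.197200: r/2 = 1.197200^(1/2) − 1 = 0.094166, so r = 0.188333 = 18.833%.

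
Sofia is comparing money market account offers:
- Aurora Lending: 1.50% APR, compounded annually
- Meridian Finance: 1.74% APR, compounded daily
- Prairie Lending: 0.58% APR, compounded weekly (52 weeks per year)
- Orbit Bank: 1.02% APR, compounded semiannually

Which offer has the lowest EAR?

Aurora Lending: compounded annually, EAR = 1.500%
Meridian Finance: (1 + 0.0174/365)^365 − 1 = 1.755%
Prairie Lending: (1 + 0.0058/52)^52 − 1 = 0.582%
Orbit Bank: (1 + 0.0102/2)^2 − 1 = 1.023%
The lowest effective annual rate is Prairie Lending at 0.582%.

Prairie Lending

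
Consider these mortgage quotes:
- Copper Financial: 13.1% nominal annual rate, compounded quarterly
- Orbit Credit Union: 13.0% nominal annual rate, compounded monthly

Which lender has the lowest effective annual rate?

Copper Financial: (1 + 0.131/4)^4 − 1 = 13.758%
Orbit Credit Union: (1 + 0.130/12)^12 − 1 = 13.803%
The lowest effective annual rate is Copper Financial at 13.758%.

Copper Financial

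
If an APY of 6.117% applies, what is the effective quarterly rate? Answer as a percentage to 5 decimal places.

1.49537%

The per-quarter rate i satisfies (1 + i)^4 = 1 + 0.06117.
i = 1.06117^(1/4) − 1 = 0.0149537 = 1.49537%.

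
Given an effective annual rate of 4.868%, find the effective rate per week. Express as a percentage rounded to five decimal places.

0.09145%

The per-week rate i satisfies (1 + i)^52 = 1 + 0.04868.
i = 1.04868^(1/52) − 1 = 0.0009145 = 0.09145%.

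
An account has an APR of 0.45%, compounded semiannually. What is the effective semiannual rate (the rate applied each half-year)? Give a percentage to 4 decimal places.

0.2250%

With a nominal annual rate compounded semiannually, the periodic rate is the nominal rate divided by 2.
i = 0.0045 / 2 = 0.0022500 = 0.2250%.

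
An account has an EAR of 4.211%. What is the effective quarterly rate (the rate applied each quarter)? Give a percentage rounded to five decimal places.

1.03652%

The per-quarter rate i satisfies (1 + i)^4 = 1 + 0.04211.
i = 1.04211^(1/4) − 1 = 0.0103652 = 1.03652%.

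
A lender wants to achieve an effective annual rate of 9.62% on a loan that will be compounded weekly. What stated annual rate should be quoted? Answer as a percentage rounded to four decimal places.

9.1931%

(1 + r/52)^52 − 1 = 0.0962, so 1 + r/52 = 1.0962^(1/52).
r/52 = 0.001768, so r = 0.091931 = 9.1931%.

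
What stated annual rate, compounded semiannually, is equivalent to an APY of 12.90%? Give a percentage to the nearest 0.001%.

12.509%

(1 + r/2)^2 − 1 = 0.1290, so 1 + r/2 = 1.1290^(1/2).
r/2 = 0.062544, so r = 0.125088 = 12.509%.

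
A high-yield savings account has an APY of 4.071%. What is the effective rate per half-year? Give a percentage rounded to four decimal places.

The per-half-year rate i satisfies (1 + i)^2 = 1 + 0.04071.
i = 1.04071^(1/2) − 1 = 0.0201519 = 2.0152%.

2.0152%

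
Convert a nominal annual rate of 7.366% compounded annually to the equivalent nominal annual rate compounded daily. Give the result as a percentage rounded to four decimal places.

Compounded annually, EAR = nominal = 0.073660.
Solve (1 + r/365)^365 = 1.073660: r/365 = 1.073660^(1/365) − 1 = 0.000195, so r = 0.071080 = 7.1080%.

7.1080%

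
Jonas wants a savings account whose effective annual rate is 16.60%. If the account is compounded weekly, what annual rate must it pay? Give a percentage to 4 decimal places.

15.3806%

(1 + r/52)^52 − 1 = 0.1660, so 1 + r/52 = 1.1660^(1/52).
r/52 = 0.002958, so r = 0.153806 = 15.3806%.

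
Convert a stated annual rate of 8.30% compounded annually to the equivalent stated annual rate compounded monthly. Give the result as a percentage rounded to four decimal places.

Compounded annually, EAR = nominal = 0.083000.
Solve (1 + r/12)^12 = 1.083000: r/12 = 1.083000^(1/12) − 1 = 0.006667, so r = 0.080000 = 8.0000%.

8.0000%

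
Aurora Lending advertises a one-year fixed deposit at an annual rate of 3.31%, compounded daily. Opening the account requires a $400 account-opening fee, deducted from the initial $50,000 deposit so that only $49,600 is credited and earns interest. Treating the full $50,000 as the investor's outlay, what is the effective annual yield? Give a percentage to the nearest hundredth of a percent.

2.54%

Value after one year: 49,600 × (1 + 0.0331/365)^365 = 49,600 × 1.033652 = $51,269.16.
Effective yield on the $50,000 outlay: 51,269.16 / 50,000 − 1 = 0.025383 = 2.54%.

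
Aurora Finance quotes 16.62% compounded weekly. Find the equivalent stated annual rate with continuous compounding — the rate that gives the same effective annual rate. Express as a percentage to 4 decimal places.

16.5935%

EAR = (1 + 0.1662/52)^52 − 1 = 0.180496.
Equivalent continuous rate: r = ln(1 + 0.180496) = 0.165935 = 16.5935%.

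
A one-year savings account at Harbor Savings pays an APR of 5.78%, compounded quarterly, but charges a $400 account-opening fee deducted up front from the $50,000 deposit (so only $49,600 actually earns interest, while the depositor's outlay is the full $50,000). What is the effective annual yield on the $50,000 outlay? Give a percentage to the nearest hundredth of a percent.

Value after one year: 49,600 × (1 + 0.0578/4)^4 = 49,600 × 1.059065 = $52,529.62.
Effective yield on the $50,000 outlay: 52,529.62 / 50,000 − 1 = 0.050592 = 5.06%.

5.06%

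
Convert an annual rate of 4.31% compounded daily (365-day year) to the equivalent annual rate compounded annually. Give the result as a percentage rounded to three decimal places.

EAR = (1 + 0.0431/365)^365 − 1 = 0.044040.
Compounded annually, the equivalent nominal rate is the EAR itself: 4.404%.

4.404%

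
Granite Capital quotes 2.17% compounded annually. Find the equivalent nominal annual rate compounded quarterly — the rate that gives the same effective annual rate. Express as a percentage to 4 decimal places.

2.1526%

Compounded annually, EAR = nominal = 0.021700.
Solve (1 + r/4)^4 = 1.021700: r/4 = 1.021700^(1/4) − 1 = 0.005381, so r = 0.021526 = 2.1526%.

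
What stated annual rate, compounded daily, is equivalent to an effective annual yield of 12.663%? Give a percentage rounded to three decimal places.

(1 + r/365)^365 − 1 = 0.12663, so 1 + r/365 = 1.12663^(1/365).
r/365 = 0.000327, so r = 0.119250 = 11.925%.

11.925%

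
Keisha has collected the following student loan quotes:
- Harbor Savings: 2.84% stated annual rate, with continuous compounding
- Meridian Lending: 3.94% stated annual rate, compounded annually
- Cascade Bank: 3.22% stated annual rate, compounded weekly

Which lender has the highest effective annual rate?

Harbor Savings: e^0.0284 − 1 = 2.881%
Meridian Lending: compounded annually, EAR = 3.940%
Cascade Bank: (1 + 0.0322/52)^52 − 1 = 3.271%
The highest effective annual rate is Meridian Lending at 3.940%.

Meridian Lending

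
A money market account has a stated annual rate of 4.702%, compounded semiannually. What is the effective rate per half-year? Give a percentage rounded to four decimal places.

With a nominal annual rate compounded semiannually, the periodic rate is the nominal rate divided by 2.
i = 0.04702 / 2 = 0.0235100 = 2.3510%.

2.3510%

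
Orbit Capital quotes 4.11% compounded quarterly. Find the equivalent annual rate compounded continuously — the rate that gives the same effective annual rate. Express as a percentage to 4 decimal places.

EAR = (1 + 0.0411/4)^4 − 1 = 0.041738.
Equivalent continuous rate: r = ln(1 + 0.041738) = 0.040890 = 4.0890%.

4.0890%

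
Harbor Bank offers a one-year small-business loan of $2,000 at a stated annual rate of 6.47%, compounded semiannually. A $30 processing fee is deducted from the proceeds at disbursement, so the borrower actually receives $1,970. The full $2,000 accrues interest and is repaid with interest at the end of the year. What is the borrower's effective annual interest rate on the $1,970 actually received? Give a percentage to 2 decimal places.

Amount owed after one year: 2,000 × (1 + 0.0647/2)^2 = 2,000 × 1.065747 = $2,131.49.
Effective rate on net proceeds: 2,131.49 / 1,970 − 1 = 0.081976 = 8.20%.

8.20%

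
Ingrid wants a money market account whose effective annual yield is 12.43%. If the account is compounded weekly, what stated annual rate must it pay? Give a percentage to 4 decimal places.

11.7293%

(1 + r/52)^52 − 1 = 0.1243, so 1 + r/52 = 1.1243^(1/52).
r/52 = 0.002256, so r = 0.117293 = 11.7293%.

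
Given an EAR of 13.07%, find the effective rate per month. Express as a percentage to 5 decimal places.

1.02890%

The per-month rate i satisfies (1 + i)^12 = 1 + 0.1307.
i = 1.1307^(1/12) − 1 = 0.0102890 = 1.02890%.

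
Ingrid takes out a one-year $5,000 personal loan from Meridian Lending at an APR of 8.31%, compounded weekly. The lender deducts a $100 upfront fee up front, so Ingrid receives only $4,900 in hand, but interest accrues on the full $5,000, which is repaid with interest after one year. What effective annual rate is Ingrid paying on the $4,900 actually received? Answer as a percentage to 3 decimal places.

Amount owed after one year: 5,000 × (1 + 0.0831/52)^52 = 5,000 × 1.086578 = $5,432.89.
Effective rate on net proceeds: 5,432.89 / 4,900 − 1 = 0.108753 = 10.875%.

10.875%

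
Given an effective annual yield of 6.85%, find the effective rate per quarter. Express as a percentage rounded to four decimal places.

The per-quarter rate i satisfies (1 + i)^4 = 1 + 0.0685.
i = 1.0685^(1/4) − 1 = 0.0167019 = 1.6702%.

1.6702%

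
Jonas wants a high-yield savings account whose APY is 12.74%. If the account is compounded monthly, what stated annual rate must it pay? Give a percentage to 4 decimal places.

12.0515%

(1 + r/12)^12 − 1 = 0.1274, so 1 + r/12 = 1.1274^(1/12).
r/12 = 0.010043, so r = 0.120515 = 12.0515%.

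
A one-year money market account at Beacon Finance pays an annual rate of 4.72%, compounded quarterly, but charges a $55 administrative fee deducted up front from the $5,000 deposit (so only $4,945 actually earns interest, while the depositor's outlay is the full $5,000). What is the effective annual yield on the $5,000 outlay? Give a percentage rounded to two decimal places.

Value after one year: 4,945 × (1 + 0.0472/4)^4 = 4,945 × 1.048042 = $5,182.57.
Effective yield on the $5,000 outlay: 5,182.57 / 5,000 − 1 = 0.036514 = 3.65%.

3.65%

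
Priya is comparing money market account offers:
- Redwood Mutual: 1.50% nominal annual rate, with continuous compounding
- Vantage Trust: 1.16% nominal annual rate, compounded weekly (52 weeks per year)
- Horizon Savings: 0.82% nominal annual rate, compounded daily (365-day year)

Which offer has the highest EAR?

Redwood Mutual

Redwood Mutual: e^0.0150 − 1 = 1.511%
Vantage Trust: (1 + 0.0116/52)^52 − 1 = 1.167%
Horizon Savings: (1 + 0.0082/365)^365 − 1 = 0.823%
The highest effective annual rate is Redwood Mutual at 1.511%.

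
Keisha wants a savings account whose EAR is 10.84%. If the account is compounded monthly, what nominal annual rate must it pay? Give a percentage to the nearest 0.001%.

10.336%

(1 + r/12)^12 − 1 = 0.1084, so 1 + r/12 = 1.1084^(1/12).
r/12 = 0.008613, so r = 0.103360 = 10.336%.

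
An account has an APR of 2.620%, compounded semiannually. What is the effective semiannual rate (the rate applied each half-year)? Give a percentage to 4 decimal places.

1.3100%

With a nominal annual rate compounded semiannually, the periodic rate is the nominal rate divided by 2.
i = 0.02620 / 2 = 0.0131000 = 1.3100%.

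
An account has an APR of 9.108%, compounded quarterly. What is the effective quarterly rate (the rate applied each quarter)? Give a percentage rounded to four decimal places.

With a nominal annual rate compounded quarterly, the periodic rate is the nominal rate divided by 4.
i = 0.09108 / 4 = 0.0227700 = 2.2770%.

2.2770%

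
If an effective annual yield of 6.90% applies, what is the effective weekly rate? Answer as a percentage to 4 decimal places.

The per-week rate i satisfies (1 + i)^52 = 1 + 0.0690.
i = 1.0690^(1/52) − 1 = 0.0012840 = 0.1284%.

0.1284%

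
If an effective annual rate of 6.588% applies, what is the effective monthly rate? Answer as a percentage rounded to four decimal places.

0.5331%

The per-month rate i satisfies (1 + i)^12 = 1 + 0.06588.
i = 1.06588^(1/12) − 1 = 0.0053309 = 0.5331%.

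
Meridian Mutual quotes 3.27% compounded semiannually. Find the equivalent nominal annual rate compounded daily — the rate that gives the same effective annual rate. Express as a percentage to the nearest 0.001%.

EAR = (1 + 0.0327/2)^2 − 1 = 0.032967.
Solve (1 + r/365)^365 = 1.032967: r/365 = 1.032967^(1/365) − 1 = 0.000089, so r = 0.032437 = 3.244%.

3.244%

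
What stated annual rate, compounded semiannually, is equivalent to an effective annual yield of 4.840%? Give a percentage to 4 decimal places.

(1 + r/2)^2 − 1 = 0.04840, so 1 + r/2 = 1.04840^(1/2).
r/2 = 0.023914, so r = 0.047828 = 4.7828%.

4.7828%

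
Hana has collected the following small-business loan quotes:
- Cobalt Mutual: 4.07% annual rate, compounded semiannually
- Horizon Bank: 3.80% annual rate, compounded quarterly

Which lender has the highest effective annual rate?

Cobalt Mutual

Cobalt Mutual: (1 + 0.0407/2)^2 − 1 = 4.111%
Horizon Bank: (1 + 0.0380/4)^4 − 1 = 3.854%
The highest effective annual rate is Cobalt Mutual at 4.111%.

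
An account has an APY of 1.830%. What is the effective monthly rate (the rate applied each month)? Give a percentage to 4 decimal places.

0.1512%

The per-month rate i satisfies (1 + i)^12 = 1 + 0.01830.
i = 1.01830^(1/12) − 1 = 0.0015124 = 0.1512%.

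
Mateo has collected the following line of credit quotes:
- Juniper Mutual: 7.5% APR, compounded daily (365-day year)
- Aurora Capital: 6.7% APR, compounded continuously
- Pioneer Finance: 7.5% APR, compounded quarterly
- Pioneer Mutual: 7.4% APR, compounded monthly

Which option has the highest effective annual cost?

Juniper Mutual: (1 + 0.075/365)^365 − 1 = 7.788%
Aurora Capital: e^0.067 − 1 = 6.930%
Pioneer Finance: (1 + 0.075/4)^4 − 1 = 7.714%
Pioneer Mutual: (1 + 0.074/12)^12 − 1 = 7.656%
The highest effective annual rate is Juniper Mutual at 7.788%.

Juniper Mutual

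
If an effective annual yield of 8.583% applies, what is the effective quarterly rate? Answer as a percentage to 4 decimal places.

The per-quarter rate i satisfies (1 + i)^4 = 1 + 0.08583.
i = 1.08583^(1/4) − 1 = 0.0207995 = 2.0800%.

2.0800%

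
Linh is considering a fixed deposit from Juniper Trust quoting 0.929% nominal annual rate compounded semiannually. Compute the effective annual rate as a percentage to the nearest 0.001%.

EAR = (1 + 0.00929/2)^2 − 1.
= (1 + 0.004645)^2 − 1 = 1.009312 − 1 = 0.931%.

0.931%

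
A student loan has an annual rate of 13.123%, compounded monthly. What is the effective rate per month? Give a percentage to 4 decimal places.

1.0936%

With a nominal annual rate compounded monthly, the periodic rate is the nominal rate divided by 12.
i = 0.13123 / 12 = 0.0109358 = 1.0936%.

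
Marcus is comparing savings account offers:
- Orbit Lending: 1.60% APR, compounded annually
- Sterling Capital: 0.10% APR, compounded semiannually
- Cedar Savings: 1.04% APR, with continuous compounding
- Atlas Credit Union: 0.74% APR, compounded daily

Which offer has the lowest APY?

Orbit Lending: compounded annually, EAR = 1.600%
Sterling Capital: (1 + 0.0010/2)^2 − 1 = 0.100%
Cedar Savings: e^0.0104 − 1 = 1.045%
Atlas Credit Union: (1 + 0.0074/365)^365 − 1 = 0.743%
The lowest effective annual rate is Sterling Capital at 0.100%.

Sterling Capital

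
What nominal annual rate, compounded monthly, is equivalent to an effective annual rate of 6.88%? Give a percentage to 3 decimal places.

6.672%

(1 + r/12)^12 − 1 = 0.0688, so 1 + r/12 = 1.0688^(1/12).
r/12 = 0.005560, so r = 0.066721 = 6.672%.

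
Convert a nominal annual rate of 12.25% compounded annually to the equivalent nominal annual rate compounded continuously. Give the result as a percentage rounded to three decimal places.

Compounded annually, EAR = nominal = 0.122500.
Equivalent continuous rate: r = ln(1 + 0.122500) = 0.115558 = 11.556%.

11.556%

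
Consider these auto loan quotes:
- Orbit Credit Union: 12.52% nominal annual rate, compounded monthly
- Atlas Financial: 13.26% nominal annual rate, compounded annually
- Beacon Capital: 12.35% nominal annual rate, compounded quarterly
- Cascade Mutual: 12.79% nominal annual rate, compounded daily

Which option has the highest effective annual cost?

Orbit Credit Union: (1 + 0.1252/12)^12 − 1 = 13.264%
Atlas Financial: compounded annually, EAR = 13.260%
Beacon Capital: (1 + 0.1235/4)^4 − 1 = 12.934%
Cascade Mutual: (1 + 0.1279/365)^365 − 1 = 13.641%
The highest effective annual rate is Cascade Mutual at 13.641%.

Cascade Mutual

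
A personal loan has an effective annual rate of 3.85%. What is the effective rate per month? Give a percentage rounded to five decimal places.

0.31531%

The per-month rate i satisfies (1 + i)^12 = 1 + 0.0385.
i = 1.0385^(1/12) − 1 = 0.0031531 = 0.31531%.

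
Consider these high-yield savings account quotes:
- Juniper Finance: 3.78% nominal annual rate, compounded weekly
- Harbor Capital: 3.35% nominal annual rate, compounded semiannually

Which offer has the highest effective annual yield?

Juniper Finance: (1 + 0.0378/52)^52 − 1 = 3.851%
Harbor Capital: (1 + 0.0335/2)^2 − 1 = 3.378%
The highest effective annual rate is Juniper Finance at 3.851%.

Juniper Finance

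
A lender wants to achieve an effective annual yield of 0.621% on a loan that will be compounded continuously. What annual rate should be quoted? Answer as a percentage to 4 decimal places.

Continuous: nominal r satisfies e^r − 1 = 0.00621.
r = ln(1 + 0.00621) = ln(1.00621) = 0.006191 = 0.6191%.

0.6191%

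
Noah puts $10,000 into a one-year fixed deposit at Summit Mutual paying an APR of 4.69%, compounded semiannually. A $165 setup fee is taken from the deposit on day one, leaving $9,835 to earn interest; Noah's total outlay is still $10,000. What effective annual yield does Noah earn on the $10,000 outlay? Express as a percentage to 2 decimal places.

Value after one year: 9,835 × (1 + 0.0469/2)^2 = 9,835 × 1.047450 = $10,301.67.
Effective yield on the $10,000 outlay: 10,301.67 / 10,000 − 1 = 0.030167 = 3.02%.

3.02%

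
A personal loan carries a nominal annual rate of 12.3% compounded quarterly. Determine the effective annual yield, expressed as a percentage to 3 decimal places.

EAR = (1 + 0.123/4)^4 − 1.
= (1 + 0.030750)^4 − 1 = 1.128791 − 1 = 12.879%.

12.879%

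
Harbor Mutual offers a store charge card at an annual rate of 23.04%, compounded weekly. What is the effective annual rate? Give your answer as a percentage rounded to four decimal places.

EAR = (1 + 0.2304/52)^52 − 1.
= 1.258463 − 1 = 25.8463%.

25.8463%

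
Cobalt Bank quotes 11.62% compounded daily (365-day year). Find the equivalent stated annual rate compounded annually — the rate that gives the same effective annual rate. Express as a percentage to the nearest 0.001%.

EAR = (1 + 0.1162/365)^365 − 1 = 0.123200.
Compounded annually, the equivalent nominal rate is the EAR itself: 12.320%.

12.320%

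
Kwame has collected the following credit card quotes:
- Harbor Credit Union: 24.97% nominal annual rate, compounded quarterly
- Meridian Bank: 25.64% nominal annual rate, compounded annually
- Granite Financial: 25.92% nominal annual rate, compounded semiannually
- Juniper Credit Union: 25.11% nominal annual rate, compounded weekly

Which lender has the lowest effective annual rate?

Harbor Credit Union: (1 + 0.2497/4)^4 − 1 = 27.407%
Meridian Bank: compounded annually, EAR = 25.640%
Granite Financial: (1 + 0.2592/2)^2 − 1 = 27.600%
Juniper Credit Union: (1 + 0.2511/52)^52 − 1 = 28.466%
The lowest effective annual rate is Meridian Bank at 25.640%.

Meridian Bank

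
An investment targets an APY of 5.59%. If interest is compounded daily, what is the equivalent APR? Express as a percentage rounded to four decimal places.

(1 + r/365)^365 − 1 = 0.0559, so 1 + r/365 = 1.0559^(1/365).
r/365 = 0.000149, so r = 0.054398 = 5.4398%.

5.4398%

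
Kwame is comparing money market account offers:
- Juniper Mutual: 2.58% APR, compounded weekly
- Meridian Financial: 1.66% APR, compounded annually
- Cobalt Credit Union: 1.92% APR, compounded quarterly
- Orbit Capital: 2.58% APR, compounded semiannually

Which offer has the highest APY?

Juniper Mutual

Juniper Mutual: (1 + 0.0258/52)^52 − 1 = 2.613%
Meridian Financial: compounded annually, EAR = 1.660%
Cobalt Credit Union: (1 + 0.0192/4)^4 − 1 = 1.934%
Orbit Capital: (1 + 0.0258/2)^2 − 1 = 2.597%
The highest effective annual rate is Juniper Mutual at 2.613%.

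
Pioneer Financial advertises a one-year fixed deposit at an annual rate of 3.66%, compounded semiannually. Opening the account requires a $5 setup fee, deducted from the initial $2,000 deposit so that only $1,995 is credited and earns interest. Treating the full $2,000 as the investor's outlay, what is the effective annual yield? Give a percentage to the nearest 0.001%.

Value after one year: 1,995 × (1 + 0.0366/2)^2 = 1,995 × 1.036935 = $2,068.69.
Effective yield on the $2,000 outlay: 2,068.69 / 2,000 − 1 = 0.034343 = 3.434%.

3.434%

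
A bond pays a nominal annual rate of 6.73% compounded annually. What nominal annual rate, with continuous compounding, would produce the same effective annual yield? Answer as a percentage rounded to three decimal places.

6.513%

Compounded annually, EAR = nominal = 0.067300.
Equivalent continuous rate: r = ln(1 + 0.067300) = 0.065132 = 6.513%.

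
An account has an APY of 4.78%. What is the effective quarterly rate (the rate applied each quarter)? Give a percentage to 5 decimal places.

The per-quarter rate i satisfies (1 + i)^4 = 1 + 0.0478.
i = 1.0478^(1/4) − 1 = 0.0117416 = 1.17416%.

1.17416%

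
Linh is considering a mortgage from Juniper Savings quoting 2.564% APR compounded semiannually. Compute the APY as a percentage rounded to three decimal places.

EAR = (1 + 0.02564/2)^2 − 1.
= (1 + 0.012820)^2 − 1 = 1.025804 − 1 = 2.580%.

2.580%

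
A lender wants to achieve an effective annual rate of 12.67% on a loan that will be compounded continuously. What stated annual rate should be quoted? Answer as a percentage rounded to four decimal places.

Continuous: nominal r satisfies e^r − 1 = 0.1267.
r = ln(1 + 0.1267) = ln(1.1267) = 0.119293 = 11.9293%.

11.9293%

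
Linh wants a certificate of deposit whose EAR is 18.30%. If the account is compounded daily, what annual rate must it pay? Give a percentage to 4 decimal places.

(1 + r/365)^365 − 1 = 0.1830, so 1 + r/365 = 1.1830^(1/365).
r/365 = 0.000461, so r = 0.168092 = 16.8092%.

16.8092%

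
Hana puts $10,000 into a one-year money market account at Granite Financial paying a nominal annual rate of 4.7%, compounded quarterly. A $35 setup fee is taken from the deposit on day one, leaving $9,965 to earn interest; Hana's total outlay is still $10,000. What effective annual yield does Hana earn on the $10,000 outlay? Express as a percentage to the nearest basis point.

Value after one year: 9,965 × (1 + 0.047/4)^4 = 9,965 × 1.047835 = $10,441.67.
Effective yield on the $10,000 outlay: 10,441.67 / 10,000 − 1 = 0.044167 = 4.42%.

4.42%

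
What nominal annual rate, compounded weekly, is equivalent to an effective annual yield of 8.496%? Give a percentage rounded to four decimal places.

(1 + r/52)^52 − 1 = 0.08496, so 1 + r/52 = 1.08496^(1/52).
r/52 = 0.001569, so r = 0.081607 = 8.1607%.

8.1607%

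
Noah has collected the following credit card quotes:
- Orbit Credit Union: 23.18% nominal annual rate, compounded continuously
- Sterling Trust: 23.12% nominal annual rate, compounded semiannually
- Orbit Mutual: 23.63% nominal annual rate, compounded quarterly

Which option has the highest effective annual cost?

Orbit Credit Union: e^0.2318 − 1 = 26.087%
Sterling Trust: (1 + 0.2312/2)^2 − 1 = 24.456%
Orbit Mutual: (1 + 0.2363/4)^4 − 1 = 25.808%
The highest effective annual rate is Orbit Credit Union at 26.087%.

Orbit Credit Union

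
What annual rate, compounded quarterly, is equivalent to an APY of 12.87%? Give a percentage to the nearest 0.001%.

12.292%

(1 + r/4)^4 − 1 = 0.1287, so 1 + r/4 = 1.1287^(1/4).
r/4 = 0.030729, so r = 0.122917 = 12.292%.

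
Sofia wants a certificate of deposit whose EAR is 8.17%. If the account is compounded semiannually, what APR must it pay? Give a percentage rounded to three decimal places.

8.010%

(1 + r/2)^2 − 1 = 0.0817, so 1 + r/2 = 1.0817^(1/2).
r/2 = 0.040048, so r = 0.080096 = 8.010%.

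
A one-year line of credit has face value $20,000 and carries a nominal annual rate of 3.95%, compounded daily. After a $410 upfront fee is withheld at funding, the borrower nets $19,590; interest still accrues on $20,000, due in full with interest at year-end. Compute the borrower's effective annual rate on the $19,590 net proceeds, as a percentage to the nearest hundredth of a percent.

Amount owed after one year: 20,000 × (1 + 0.0395/365)^365 = 20,000 × 1.040288 = $20,805.77.
Effective rate on net proceeds: 20,805.77 / 19,590 − 1 = 0.062061 = 6.21%.

6.21%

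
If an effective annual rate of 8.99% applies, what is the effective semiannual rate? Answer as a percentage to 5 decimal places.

4.39828%

The per-half-year rate i satisfies (1 + i)^2 = 1 + 0.0899.
i = 1.0899^(1/2) − 1 = 0.0439828 = 4.39828%.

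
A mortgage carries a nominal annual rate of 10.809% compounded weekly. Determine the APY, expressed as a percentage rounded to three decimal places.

11.402%

EAR = (1 + 0.10809/52)^52 − 1.
= 1.114023 − 1 = 11.402%.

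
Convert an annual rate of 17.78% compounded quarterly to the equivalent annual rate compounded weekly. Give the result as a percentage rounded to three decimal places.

EAR = (1 + 0.1778/4)^4 − 1 = 0.190010.
Solve (1 + r/52)^52 = 1.190010: r/52 = 1.190010^(1/52) − 1 = 0.003351, so r = 0.174253 = 17.425%.

17.425%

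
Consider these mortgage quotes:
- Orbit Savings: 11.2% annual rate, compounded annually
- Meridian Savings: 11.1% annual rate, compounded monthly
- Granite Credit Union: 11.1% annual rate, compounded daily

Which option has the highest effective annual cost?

Orbit Savings: compounded annually, EAR = 11.200%
Meridian Savings: (1 + 0.111/12)^12 − 1 = 11.682%
Granite Credit Union: (1 + 0.111/365)^365 − 1 = 11.738%
The highest effective annual rate is Granite Credit Union at 11.738%.

Granite Credit Union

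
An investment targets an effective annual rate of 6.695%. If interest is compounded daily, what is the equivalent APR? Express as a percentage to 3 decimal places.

6.481%

(1 + r/365)^365 − 1 = 0.06695, so 1 + r/365 = 1.06695^(1/365).
r/365 = 0.000178, so r = 0.064810 = 6.481%.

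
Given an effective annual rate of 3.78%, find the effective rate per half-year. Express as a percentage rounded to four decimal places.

1.8725%

The per-half-year rate i satisfies (1 + i)^2 = 1 + 0.0378.
i = 1.0378^(1/2) − 1 = 0.0187247 = 1.8725%.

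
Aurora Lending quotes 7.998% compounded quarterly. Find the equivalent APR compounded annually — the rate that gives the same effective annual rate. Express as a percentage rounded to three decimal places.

8.241%

EAR = (1 + 0.07998/4)^4 − 1 = 0.082411.
Compounded annually, the equivalent nominal rate is the EAR itself: 8.241%.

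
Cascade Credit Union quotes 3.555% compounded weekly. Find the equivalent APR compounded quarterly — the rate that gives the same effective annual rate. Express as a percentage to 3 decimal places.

3.570%

EAR = (1 + 0.03555/52)^52 − 1 = 0.036177.
Solve (1 + r/4)^4 = 1.036177: r/4 = 1.036177^(1/4) − 1 = 0.008924, so r = 0.035696 = 3.570%.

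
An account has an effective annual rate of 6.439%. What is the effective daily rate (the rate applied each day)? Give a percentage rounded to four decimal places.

0.0171%

The per-day rate i satisfies (1 + i)^365 = 1 + 0.06439.
i = 1.06439^(1/365) − 1 = 0.0001710 = 0.0171%.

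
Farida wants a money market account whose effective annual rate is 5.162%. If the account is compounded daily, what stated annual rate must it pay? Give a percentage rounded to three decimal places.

5.034%

(1 + r/365)^365 − 1 = 0.05162, so 1 + r/365 = 1.05162^(1/365).
r/365 = 0.000138, so r = 0.050335 = 5.034%.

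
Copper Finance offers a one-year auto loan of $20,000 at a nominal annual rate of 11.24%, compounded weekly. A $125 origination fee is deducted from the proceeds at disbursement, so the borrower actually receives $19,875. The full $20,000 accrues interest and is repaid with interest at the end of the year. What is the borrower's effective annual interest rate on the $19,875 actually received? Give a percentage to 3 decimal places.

Amount owed after one year: 20,000 × (1 + 0.1124/52)^52 = 20,000 × 1.118825 = $22,376.49.
Effective rate on net proceeds: 22,376.49 / 19,875 − 1 = 0.125861 = 12.586%.

12.586%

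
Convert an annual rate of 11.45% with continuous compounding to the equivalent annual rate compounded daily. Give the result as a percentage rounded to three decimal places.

11.452%

EAR under continuous compounding: e^0.1145 − 1 = 0.121313.
Solve (1 + r/365)^365 = 1.121313: r/365 = 1.121313^(1/365) − 1 = 0.000314, so r = 0.114518 = 11.452%.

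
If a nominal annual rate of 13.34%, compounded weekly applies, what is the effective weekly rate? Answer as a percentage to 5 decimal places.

0.25654%

With a nominal annual rate compounded weekly, the periodic rate is the nominal rate divided by 52.
i = 0.1334 / 52 = 0.0025654 = 0.25654%.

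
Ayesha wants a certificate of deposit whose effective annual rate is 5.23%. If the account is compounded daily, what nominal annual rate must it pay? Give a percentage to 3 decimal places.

(1 + r/365)^365 − 1 = 0.0523, so 1 + r/365 = 1.0523^(1/365).
r/365 = 0.000140, so r = 0.050982 = 5.098%.

5.098%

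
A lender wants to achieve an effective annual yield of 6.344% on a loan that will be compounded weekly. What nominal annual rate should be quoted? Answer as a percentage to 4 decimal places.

6.1545%

(1 + r/52)^52 − 1 = 0.06344, so 1 + r/52 = 1.06344^(1/52).
r/52 = 0.001184, so r = 0.061545 = 6.1545%.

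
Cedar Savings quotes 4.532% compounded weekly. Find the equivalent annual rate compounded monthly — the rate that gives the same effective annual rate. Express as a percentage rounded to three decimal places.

EAR = (1 + 0.04532/52)^52 − 1 = 0.046342.
Solve (1 + r/12)^12 = 1.046342: r/12 = 1.046342^(1/12) − 1 = 0.003782, so r = 0.045386 = 4.539%.

4.539%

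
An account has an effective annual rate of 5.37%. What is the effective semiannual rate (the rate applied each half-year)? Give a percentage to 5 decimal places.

The per-half-year rate i satisfies (1 + i)^2 = 1 + 0.0537.
i = 1.0537^(1/2) − 1 = 0.0264989 = 2.64989%.

2.64989%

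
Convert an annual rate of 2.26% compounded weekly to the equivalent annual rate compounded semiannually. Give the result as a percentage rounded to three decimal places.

EAR = (1 + 0.0226/52)^52 − 1 = 0.022852.
Solve (1 + r/2)^2 = 1.022852: r/2 = 1.022852^(1/2) − 1 = 0.011362, so r = 0.022723 = 2.272%.

2.272%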